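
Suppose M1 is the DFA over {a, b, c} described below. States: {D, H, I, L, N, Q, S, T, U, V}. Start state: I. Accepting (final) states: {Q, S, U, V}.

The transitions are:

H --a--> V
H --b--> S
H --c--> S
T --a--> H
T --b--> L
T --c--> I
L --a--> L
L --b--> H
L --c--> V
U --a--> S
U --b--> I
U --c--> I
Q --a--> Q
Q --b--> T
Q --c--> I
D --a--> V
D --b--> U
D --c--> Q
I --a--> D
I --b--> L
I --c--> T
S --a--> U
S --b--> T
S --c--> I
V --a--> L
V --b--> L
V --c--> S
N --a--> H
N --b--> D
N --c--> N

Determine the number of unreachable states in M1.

1

No path from I leads to N; the other 9 states are all reachable.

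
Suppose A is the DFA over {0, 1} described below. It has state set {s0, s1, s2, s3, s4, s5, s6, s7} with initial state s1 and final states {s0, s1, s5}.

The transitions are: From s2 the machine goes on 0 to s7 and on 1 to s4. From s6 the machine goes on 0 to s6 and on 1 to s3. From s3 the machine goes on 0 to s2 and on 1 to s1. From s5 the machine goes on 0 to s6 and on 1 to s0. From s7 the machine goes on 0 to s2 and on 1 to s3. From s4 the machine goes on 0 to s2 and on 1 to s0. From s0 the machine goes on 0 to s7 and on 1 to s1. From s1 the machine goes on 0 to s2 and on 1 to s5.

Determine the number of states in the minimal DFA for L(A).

3

Initial partition by acceptance: {s0,s1,s5} | {s2,s3,s4,s6,s7}.
Split {s2,s3,s4,s6,s7} by δ(·,1) → {s2,s6,s7} and {s3,s4}.
No further refinement is possible. Final partition (3 blocks): {s0,s1,s5} | {s2,s6,s7} | {s3,s4}.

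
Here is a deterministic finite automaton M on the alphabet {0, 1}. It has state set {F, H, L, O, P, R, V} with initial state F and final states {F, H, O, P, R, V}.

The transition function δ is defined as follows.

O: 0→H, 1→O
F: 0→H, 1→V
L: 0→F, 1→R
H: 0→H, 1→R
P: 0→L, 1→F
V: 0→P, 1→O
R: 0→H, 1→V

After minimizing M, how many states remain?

6

All states are reachable from the start state.
P0 = {F,H,O,P,R,V} | {L}.
On input 0, block {F,H,O,P,R,V} splits into {F,H,O,R,V} and {P}.
Refine {F,H,O,R,V} on symbol 0: members go to different blocks, giving {F,H,O,R} and {V}.
On input 1, block {F,H,O,R} splits into {F,R} and {H,O}.
Split {H,O} by δ(·,1) → {O} and {H}.
No further refinement is possible. Final partition (6 blocks): {F,R} | {L} | {P} | {V} | {O} | {H}.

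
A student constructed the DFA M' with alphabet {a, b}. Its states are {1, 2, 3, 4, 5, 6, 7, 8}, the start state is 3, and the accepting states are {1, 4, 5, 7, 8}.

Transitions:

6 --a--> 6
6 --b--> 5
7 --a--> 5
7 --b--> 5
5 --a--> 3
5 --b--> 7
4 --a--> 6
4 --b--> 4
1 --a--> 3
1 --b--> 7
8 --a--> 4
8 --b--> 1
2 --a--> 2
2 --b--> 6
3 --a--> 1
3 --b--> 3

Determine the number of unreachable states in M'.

BFS from 3 reaches {1, 3, 5, 7}; the 4 state(s) 2, 4, 6, 8 are never visited.

4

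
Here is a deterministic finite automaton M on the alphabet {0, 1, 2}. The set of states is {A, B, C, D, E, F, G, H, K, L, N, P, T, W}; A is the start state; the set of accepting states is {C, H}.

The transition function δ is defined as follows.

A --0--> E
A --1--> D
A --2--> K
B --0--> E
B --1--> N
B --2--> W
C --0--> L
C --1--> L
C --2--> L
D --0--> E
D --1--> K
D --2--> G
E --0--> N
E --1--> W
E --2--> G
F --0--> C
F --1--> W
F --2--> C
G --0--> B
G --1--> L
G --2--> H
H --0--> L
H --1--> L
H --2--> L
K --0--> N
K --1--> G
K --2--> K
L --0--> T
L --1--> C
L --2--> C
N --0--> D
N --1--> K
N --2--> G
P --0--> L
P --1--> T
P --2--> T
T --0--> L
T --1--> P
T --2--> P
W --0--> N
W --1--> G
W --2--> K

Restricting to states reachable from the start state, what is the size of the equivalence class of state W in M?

States {F} cannot be reached from the start state, so discard them.
Start with accepting vs non-accepting: {C,H} | {A,B,D,E,G,K,L,N,P,T,W}.
Split {A,B,D,E,G,K,L,N,P,T,W} by δ(·,1) → {A,B,D,E,G,K,N,P,T,W} and {L}.
On input 0, block {A,B,D,E,G,K,N,P,T,W} splits into {A,B,D,E,G,K,N,W} and {P,T}.
Split {A,B,D,E,G,K,N,W} by δ(·,1) → {A,B,D,E,K,N,W} and {G}.
Split {A,B,D,E,K,N,W} by δ(·,1) → {A,B,D,E,N} and {K,W}.
Split {A,B,D,E,N} by δ(·,1) → {D,E,N} and {A,B}.
The partition is now stable with 7 blocks: {C,H} | {D,E,N} | {L} | {P,T} | {G} | {K,W} | {A,B}.
State W belongs to the block {K,W}, which has 2 states.

2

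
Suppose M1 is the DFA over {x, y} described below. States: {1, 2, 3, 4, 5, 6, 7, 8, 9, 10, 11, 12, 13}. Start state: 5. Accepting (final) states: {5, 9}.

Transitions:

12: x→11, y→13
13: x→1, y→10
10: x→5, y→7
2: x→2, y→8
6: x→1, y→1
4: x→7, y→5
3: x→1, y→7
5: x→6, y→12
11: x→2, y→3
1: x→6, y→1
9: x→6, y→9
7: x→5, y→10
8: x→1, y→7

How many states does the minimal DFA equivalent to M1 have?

States {4,9} cannot be reached from the start state, so discard them.
Start with accepting vs non-accepting: {5} | {1,2,3,6,7,8,10,11,12,13}.
Refine {1,2,3,6,7,8,10,11,12,13} on symbol x: members go to different blocks, giving {1,2,3,6,8,11,12,13} and {7,10}.
Split {1,2,3,6,8,11,12,13} by δ(·,y) → {1,2,6,11,12} and {3,8,13}.
Split {1,2,6,11,12} by δ(·,y) → {2,11,12} and {1,6}.
No further refinement is possible. Final partition (5 blocks): {5} | {2,11,12} | {7,10} | {3,8,13} | {1,6}.

5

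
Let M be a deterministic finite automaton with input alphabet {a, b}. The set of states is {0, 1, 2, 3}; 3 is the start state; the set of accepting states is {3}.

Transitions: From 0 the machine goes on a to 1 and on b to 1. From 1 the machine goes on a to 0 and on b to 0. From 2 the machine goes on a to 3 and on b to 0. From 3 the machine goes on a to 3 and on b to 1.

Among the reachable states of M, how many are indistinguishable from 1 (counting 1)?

States {2} cannot be reached from the start state, so discard them.
P0 = {3} | {0,1}.
No further refinement is possible. Final partition (2 blocks): {3} | {0,1}.
The equivalence class containing 1 is {0,1}, of size 2.

2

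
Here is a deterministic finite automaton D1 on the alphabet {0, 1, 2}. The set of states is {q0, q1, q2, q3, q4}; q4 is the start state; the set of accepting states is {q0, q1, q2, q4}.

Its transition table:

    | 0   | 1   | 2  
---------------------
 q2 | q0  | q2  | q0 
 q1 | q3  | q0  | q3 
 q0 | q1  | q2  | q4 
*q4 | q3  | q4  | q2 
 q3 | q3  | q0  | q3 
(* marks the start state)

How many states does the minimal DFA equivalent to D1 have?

5

Every state is reachable, so we keep all 5.
Initial partition by acceptance: {q0,q1,q2,q4} | {q3}.
Refine {q0,q1,q2,q4} on symbol 0: members go to different blocks, giving {q0,q2} and {q1,q4}.
Split {q0,q2} by δ(·,0) → {q0} and {q2}.
Split {q1,q4} by δ(·,1) → {q1} and {q4}.
Stable partition: {q0} | {q3} | {q1} | {q2} | {q4} — 5 equivalence classes.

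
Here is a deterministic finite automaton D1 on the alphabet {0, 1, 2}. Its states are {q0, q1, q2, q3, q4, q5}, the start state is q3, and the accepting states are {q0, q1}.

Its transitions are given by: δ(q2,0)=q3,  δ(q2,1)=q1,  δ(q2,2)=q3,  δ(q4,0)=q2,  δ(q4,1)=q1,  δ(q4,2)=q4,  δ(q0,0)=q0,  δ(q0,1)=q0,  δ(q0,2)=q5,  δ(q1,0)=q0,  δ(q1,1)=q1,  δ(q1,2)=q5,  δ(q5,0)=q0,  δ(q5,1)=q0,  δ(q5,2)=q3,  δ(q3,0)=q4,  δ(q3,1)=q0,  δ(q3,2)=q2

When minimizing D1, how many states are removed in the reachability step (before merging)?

0

A breadth-first search from the start state visits every state.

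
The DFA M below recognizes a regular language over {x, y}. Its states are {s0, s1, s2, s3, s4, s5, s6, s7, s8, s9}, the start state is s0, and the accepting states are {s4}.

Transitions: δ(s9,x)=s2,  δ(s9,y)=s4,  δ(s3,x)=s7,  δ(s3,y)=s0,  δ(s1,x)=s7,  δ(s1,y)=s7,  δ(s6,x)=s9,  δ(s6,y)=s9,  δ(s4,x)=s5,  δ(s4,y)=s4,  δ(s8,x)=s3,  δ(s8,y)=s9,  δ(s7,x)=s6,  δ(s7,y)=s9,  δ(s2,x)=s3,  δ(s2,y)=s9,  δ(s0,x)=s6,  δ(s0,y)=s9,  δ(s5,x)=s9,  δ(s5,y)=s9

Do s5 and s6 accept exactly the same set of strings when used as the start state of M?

Yes

First remove the unreachable states {s1,s8}; 8 states remain.
P0 = {s4} | {s0,s2,s3,s5,s6,s7,s9}.
Split {s0,s2,s3,s5,s6,s7,s9} by δ(·,y) → {s0,s2,s3,s5,s6,s7} and {s9}.
On input x, block {s0,s2,s3,s5,s6,s7} splits into {s0,s2,s3,s7} and {s5,s6}.
Refine {s0,s2,s3,s7} on symbol x: members go to different blocks, giving {s0,s7} and {s2,s3}.
Refine {s2,s3} on symbol x: members go to different blocks, giving {s2} and {s3}.
Stable partition: {s4} | {s0,s7} | {s9} | {s5,s6} | {s2} | {s3} — 6 equivalence classes.
s5 and s6 lie in the same block of the stable partition, so they are equivalent — no string distinguishes them.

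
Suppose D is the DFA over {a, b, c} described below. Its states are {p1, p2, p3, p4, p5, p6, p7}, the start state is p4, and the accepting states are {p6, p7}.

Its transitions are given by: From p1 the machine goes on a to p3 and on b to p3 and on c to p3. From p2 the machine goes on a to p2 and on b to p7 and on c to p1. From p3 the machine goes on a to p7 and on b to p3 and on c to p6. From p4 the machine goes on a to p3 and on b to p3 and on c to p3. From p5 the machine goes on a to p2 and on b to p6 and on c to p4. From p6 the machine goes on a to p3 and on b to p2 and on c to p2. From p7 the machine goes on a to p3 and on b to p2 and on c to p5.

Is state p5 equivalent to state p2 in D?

P0 = {p6,p7} | {p1,p2,p3,p4,p5}.
Split {p1,p2,p3,p4,p5} by δ(·,a) → {p1,p2,p4,p5} and {p3}.
Split {p1,p2,p4,p5} by δ(·,a) → {p1,p4} and {p2,p5}.
No further refinement is possible. Final partition (4 blocks): {p6,p7} | {p1,p4} | {p3} | {p2,p5}.
p5 and p2 lie in the same block of the stable partition, so they are equivalent — no string distinguishes them.

Yes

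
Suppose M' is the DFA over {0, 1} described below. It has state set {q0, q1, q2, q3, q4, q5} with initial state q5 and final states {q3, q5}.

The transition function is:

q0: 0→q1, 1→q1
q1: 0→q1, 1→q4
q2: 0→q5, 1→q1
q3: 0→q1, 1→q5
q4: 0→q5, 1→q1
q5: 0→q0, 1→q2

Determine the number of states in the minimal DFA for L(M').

States {q3} cannot be reached from the start state, so discard them.
Initial partition by acceptance: {q5} | {q0,q1,q2,q4}.
On input 0, block {q0,q1,q2,q4} splits into {q0,q1} and {q2,q4}.
Split {q0,q1} by δ(·,1) → {q0} and {q1}.
Stable partition: {q5} | {q0} | {q2,q4} | {q1} — 4 equivalence classes.

4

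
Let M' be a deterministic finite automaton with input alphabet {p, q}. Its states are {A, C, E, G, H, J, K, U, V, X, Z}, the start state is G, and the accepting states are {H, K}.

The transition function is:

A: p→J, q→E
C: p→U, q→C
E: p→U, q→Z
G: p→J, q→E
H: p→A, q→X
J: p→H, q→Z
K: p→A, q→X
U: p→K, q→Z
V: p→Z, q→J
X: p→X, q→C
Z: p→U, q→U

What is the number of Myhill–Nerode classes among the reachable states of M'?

States {V} cannot be reached from the start state, so discard them.
Initial partition by acceptance: {H,K} | {A,C,E,G,J,U,X,Z}.
Split {A,C,E,G,J,U,X,Z} by δ(·,p) → {A,C,E,G,X,Z} and {J,U}.
On input p, block {A,C,E,G,X,Z} splits into {A,C,E,G,Z} and {X}.
On input q, block {A,C,E,G,Z} splits into {A,C,E,G} and {Z}.
On input q, block {A,C,E,G} splits into {A,C,G} and {E}.
Split {A,C,G} by δ(·,q) → {A,G} and {C}.
Stable partition: {H,K} | {A,G} | {J,U} | {X} | {Z} | {E} | {C} — 7 equivalence classes.

7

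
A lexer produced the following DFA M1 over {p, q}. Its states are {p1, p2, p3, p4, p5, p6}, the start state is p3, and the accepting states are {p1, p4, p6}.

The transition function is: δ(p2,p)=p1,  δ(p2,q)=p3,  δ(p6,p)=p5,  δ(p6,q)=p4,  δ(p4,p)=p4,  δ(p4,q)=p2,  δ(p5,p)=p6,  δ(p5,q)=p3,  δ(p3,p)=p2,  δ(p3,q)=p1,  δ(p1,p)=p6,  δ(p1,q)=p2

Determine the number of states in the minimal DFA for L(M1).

All states are reachable from the start state.
P0 = {p1,p4,p6} | {p2,p3,p5}.
Refine {p1,p4,p6} on symbol p: members go to different blocks, giving {p1,p4} and {p6}.
Split {p1,p4} by δ(·,p) → {p1} and {p4}.
On input p, block {p2,p3,p5} splits into {p2} and {p3} and {p5}.
Stable partition: {p1} | {p2} | {p6} | {p4} | {p3} | {p5} — 6 equivalence classes.

6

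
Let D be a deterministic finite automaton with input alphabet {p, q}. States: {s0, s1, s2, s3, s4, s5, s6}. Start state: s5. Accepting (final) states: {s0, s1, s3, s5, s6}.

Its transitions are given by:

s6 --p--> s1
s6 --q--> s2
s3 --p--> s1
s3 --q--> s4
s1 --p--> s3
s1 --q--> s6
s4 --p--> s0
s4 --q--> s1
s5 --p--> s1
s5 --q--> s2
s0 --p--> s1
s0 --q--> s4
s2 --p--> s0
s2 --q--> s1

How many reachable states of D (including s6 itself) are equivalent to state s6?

4

All states are reachable from the start state.
P0 = {s0,s1,s3,s5,s6} | {s2,s4}.
On input q, block {s0,s1,s3,s5,s6} splits into {s0,s3,s5,s6} and {s1}.
The partition is now stable with 3 blocks: {s0,s3,s5,s6} | {s2,s4} | {s1}.
The equivalence class containing s6 is {s0,s3,s5,s6}, of size 4.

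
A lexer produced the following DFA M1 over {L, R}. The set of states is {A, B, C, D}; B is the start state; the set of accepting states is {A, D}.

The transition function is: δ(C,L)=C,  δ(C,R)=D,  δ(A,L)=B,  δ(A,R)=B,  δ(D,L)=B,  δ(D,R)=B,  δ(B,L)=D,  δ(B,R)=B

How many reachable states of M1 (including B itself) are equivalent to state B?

Reachable states from the start: {B,D}. Unreachable: {A,C} — drop them.
Start with accepting vs non-accepting: {D} | {B}.
Stable partition: {D} | {B} — 2 equivalence classes.
The equivalence class containing B is {B}, of size 1.

1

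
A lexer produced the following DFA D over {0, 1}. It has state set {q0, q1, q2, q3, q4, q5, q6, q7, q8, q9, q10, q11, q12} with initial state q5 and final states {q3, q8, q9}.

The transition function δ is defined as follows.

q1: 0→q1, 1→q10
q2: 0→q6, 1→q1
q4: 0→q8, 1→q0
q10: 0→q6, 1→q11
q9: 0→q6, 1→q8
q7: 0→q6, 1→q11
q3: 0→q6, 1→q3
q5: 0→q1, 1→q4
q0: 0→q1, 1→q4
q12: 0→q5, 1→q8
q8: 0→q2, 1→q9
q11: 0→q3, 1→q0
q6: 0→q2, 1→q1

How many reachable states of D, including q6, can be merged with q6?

2

Reachable states from the start: {q0,q1,q2,q3,q4,q5,q6,q8,q9,q10,q11}. Unreachable: {q7,q12} — drop them.
Start with accepting vs non-accepting: {q3,q8,q9} | {q0,q1,q2,q4,q5,q6,q10,q11}.
Split {q0,q1,q2,q4,q5,q6,q10,q11} by δ(·,0) → {q0,q1,q2,q5,q6,q10} and {q4,q11}.
On input 1, block {q0,q1,q2,q5,q6,q10} splits into {q0,q5,q10} and {q1,q2,q6}.
Refine {q1,q2,q6} on symbol 1: members go to different blocks, giving {q2,q6} and {q1}.
Split {q0,q5,q10} by δ(·,0) → {q0,q5} and {q10}.
The partition is now stable with 6 blocks: {q3,q8,q9} | {q0,q5} | {q4,q11} | {q2,q6} | {q1} | {q10}.
The equivalence class containing q6 is {q2,q6}, of size 2.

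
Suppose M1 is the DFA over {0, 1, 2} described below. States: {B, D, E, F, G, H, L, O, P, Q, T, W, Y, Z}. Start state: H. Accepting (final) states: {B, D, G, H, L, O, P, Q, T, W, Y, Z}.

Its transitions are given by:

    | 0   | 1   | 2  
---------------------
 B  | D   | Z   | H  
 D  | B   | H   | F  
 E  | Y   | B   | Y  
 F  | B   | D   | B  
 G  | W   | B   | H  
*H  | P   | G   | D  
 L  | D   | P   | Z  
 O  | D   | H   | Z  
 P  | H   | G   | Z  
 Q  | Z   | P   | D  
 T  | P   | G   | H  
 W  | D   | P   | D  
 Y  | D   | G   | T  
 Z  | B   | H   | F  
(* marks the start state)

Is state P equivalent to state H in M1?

Yes

First remove the unreachable states {E,L,O,Q,T,Y}; 8 states remain.
Initial partition by acceptance: {B,D,G,H,P,W,Z} | {F}.
Refine {B,D,G,H,P,W,Z} on symbol 2: members go to different blocks, giving {B,G,H,P,W} and {D,Z}.
Refine {B,G,H,P,W} on symbol 0: members go to different blocks, giving {G,H,P} and {B,W}.
Split {G,H,P} by δ(·,0) → {H,P} and {G}.
Refine {B,W} on symbol 1: members go to different blocks, giving {B} and {W}.
Stable partition: {H,P} | {F} | {D,Z} | {B} | {G} | {W} — 6 equivalence classes.
P and H lie in the same block of the stable partition, so they are equivalent — no string distinguishes them.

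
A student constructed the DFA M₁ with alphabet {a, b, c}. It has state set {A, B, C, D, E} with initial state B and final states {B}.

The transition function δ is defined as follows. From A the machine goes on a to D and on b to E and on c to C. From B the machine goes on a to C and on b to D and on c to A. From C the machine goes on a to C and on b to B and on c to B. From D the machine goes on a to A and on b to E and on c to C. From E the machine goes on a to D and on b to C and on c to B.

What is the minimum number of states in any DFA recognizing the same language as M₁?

4

P0 = {B} | {A,C,D,E}.
Split {A,C,D,E} by δ(·,b) → {A,D,E} and {C}.
On input b, block {A,D,E} splits into {A,D} and {E}.
No further refinement is possible. Final partition (4 blocks): {B} | {A,D} | {C} | {E}.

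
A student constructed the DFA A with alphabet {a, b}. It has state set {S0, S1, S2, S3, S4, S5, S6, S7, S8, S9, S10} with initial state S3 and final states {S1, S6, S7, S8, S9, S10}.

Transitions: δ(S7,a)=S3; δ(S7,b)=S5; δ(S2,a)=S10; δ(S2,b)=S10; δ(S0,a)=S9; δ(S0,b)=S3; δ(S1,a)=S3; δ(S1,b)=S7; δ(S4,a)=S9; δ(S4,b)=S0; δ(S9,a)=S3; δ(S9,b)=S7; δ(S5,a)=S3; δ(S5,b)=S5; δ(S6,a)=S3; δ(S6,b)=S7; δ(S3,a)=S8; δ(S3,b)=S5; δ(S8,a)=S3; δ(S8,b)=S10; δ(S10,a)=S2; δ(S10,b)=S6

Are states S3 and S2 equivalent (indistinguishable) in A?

States {S0,S1,S4,S9} cannot be reached from the start state, so discard them.
Initial partition by acceptance: {S6,S7,S8,S10} | {S2,S3,S5}.
Split {S6,S7,S8,S10} by δ(·,b) → {S6,S8,S10} and {S7}.
On input b, block {S6,S8,S10} splits into {S8,S10} and {S6}.
Split {S8,S10} by δ(·,b) → {S8} and {S10}.
Split {S2,S3,S5} by δ(·,a) → {S2} and {S3} and {S5}.
Stable partition: {S8} | {S2} | {S7} | {S6} | {S10} | {S3} | {S5} — 7 equivalence classes.
S3 and S2 end up in different blocks, so they are distinguishable. For instance, the string 'b' is accepted from only S2.

No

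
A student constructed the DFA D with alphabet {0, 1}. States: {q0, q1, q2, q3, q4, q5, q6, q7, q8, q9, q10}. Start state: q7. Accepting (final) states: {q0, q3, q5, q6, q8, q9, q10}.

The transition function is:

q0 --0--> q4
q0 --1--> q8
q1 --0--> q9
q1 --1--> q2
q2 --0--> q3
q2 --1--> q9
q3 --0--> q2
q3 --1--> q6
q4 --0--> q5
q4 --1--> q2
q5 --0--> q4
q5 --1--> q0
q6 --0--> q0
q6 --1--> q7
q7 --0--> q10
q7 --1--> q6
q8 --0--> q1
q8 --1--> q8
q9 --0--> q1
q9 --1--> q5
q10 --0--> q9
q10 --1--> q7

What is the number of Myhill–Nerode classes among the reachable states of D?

All states are reachable from the start state.
P0 = {q0,q3,q5,q6,q8,q9,q10} | {q1,q2,q4,q7}.
On input 0, block {q0,q3,q5,q6,q8,q9,q10} splits into {q0,q3,q5,q8,q9} and {q6,q10}.
On input 1, block {q0,q3,q5,q8,q9} splits into {q0,q5,q8,q9} and {q3}.
Split {q1,q2,q4,q7} by δ(·,0) → {q1,q4} and {q2} and {q7}.
The partition is now stable with 6 blocks: {q0,q5,q8,q9} | {q1,q4} | {q6,q10} | {q3} | {q2} | {q7}.

6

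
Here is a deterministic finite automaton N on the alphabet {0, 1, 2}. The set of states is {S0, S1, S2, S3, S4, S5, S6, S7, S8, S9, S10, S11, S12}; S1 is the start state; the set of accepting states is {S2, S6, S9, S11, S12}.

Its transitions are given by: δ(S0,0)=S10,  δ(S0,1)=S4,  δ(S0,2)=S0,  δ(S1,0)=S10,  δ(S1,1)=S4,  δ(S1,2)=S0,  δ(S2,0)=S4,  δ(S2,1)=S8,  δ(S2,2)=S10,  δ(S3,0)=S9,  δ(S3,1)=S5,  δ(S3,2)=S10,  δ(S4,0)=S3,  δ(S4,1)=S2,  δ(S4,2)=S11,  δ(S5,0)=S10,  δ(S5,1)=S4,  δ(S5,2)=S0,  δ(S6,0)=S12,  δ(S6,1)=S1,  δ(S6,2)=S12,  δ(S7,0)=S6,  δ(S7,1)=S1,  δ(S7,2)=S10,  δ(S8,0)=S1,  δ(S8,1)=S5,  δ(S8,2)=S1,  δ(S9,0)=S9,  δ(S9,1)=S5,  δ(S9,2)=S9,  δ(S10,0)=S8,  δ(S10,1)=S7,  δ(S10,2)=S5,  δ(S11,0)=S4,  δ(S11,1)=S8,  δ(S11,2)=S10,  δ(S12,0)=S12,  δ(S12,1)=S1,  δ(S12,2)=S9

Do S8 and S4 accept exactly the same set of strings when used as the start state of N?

All states are reachable from the start state.
P0 = {S2,S6,S9,S11,S12} | {S0,S1,S3,S4,S5,S7,S8,S10}.
On input 0, block {S2,S6,S9,S11,S12} splits into {S6,S9,S12} and {S2,S11}.
Split {S0,S1,S3,S4,S5,S7,S8,S10} by δ(·,0) → {S0,S1,S4,S5,S8,S10} and {S3,S7}.
Refine {S0,S1,S4,S5,S8,S10} on symbol 0: members go to different blocks, giving {S0,S1,S5,S8,S10} and {S4}.
Split {S0,S1,S5,S8,S10} by δ(·,1) → {S0,S1,S5} and {S8} and {S10}.
No further refinement is possible. Final partition (7 blocks): {S6,S9,S12} | {S0,S1,S5} | {S2,S11} | {S3,S7} | {S4} | {S8} | {S10}.
S8 and S4 end up in different blocks, so they are distinguishable. For instance, the string '1' is accepted from only S4.

No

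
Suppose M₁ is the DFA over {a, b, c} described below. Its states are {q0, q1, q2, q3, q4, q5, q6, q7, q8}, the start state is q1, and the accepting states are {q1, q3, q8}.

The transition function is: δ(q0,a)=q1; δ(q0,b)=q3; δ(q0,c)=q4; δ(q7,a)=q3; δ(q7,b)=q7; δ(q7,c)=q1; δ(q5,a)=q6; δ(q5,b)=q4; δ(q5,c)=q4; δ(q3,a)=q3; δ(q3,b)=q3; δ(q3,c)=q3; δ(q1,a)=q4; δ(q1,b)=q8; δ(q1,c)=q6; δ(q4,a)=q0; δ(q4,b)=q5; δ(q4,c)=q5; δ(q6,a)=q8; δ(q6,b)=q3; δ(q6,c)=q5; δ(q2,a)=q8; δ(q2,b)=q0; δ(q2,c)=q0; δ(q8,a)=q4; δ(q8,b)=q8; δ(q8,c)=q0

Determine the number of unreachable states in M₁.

2

BFS from q1 reaches {q0, q1, q3, q4, q5, q6, q8}; the 2 state(s) q2, q7 are never visited.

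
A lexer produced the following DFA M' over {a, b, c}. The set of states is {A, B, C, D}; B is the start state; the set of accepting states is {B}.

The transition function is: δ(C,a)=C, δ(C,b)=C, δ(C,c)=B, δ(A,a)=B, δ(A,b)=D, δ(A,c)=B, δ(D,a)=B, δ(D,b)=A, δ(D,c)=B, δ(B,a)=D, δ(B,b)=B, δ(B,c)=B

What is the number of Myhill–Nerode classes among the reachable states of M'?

2

States {C} cannot be reached from the start state, so discard them.
Start with accepting vs non-accepting: {B} | {A,D}.
No further refinement is possible. Final partition (2 blocks): {B} | {A,D}.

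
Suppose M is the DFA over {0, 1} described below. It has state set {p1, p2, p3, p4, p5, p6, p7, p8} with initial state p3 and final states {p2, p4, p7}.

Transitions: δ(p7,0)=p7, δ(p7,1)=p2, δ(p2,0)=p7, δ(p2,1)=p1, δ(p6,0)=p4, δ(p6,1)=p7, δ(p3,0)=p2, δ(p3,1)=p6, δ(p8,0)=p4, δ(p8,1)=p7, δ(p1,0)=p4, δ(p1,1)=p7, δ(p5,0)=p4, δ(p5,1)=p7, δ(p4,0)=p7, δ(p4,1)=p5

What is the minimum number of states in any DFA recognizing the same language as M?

4

First remove the unreachable states {p8}; 7 states remain.
Initial partition by acceptance: {p2,p4,p7} | {p1,p3,p5,p6}.
Refine {p2,p4,p7} on symbol 1: members go to different blocks, giving {p2,p4} and {p7}.
Split {p1,p3,p5,p6} by δ(·,1) → {p1,p5,p6} and {p3}.
The partition is now stable with 4 blocks: {p2,p4} | {p1,p5,p6} | {p7} | {p3}.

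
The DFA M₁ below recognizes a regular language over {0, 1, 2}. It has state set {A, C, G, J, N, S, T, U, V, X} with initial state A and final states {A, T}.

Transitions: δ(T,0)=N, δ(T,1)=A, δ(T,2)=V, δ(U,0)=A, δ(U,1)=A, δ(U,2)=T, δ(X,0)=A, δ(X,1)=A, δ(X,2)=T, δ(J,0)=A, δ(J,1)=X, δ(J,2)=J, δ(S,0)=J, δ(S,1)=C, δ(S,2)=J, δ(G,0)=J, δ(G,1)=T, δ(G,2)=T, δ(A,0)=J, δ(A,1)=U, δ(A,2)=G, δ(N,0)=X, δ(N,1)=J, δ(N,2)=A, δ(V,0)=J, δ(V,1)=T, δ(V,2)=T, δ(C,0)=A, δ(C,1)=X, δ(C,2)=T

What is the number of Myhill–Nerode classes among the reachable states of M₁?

6

First remove the unreachable states {C,S}; 8 states remain.
Initial partition by acceptance: {A,T} | {G,J,N,U,V,X}.
Split {A,T} by δ(·,1) → {A} and {T}.
Split {G,J,N,U,V,X} by δ(·,0) → {G,N,V} and {J,U,X}.
On input 1, block {G,N,V} splits into {G,V} and {N}.
Refine {J,U,X} on symbol 1: members go to different blocks, giving {U,X} and {J}.
No further refinement is possible. Final partition (6 blocks): {A} | {G,V} | {T} | {U,X} | {N} | {J}.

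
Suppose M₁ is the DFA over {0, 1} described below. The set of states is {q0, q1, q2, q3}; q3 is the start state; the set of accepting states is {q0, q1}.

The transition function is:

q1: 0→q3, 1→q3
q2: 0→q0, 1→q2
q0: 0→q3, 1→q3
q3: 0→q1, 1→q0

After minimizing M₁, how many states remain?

2

Reachable states from the start: {q0,q1,q3}. Unreachable: {q2} — drop them.
P0 = {q0,q1} | {q3}.
Stable partition: {q0,q1} | {q3} — 2 equivalence classes.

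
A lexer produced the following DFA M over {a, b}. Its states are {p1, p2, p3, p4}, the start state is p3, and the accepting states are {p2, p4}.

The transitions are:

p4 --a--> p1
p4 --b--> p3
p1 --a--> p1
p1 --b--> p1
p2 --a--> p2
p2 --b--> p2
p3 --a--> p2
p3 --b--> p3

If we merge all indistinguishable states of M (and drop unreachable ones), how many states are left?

First remove the unreachable states {p1,p4}; 2 states remain.
Initial partition by acceptance: {p2} | {p3}.
No further refinement is possible. Final partition (2 blocks): {p2} | {p3}.

2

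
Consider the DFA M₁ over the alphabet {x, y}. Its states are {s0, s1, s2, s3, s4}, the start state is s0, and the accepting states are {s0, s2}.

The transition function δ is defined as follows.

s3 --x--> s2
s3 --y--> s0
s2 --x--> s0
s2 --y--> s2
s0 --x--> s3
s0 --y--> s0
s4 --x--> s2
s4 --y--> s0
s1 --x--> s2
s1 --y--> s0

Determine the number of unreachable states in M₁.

BFS from s0 reaches {s0, s2, s3}; the 2 state(s) s1, s4 are never visited.

2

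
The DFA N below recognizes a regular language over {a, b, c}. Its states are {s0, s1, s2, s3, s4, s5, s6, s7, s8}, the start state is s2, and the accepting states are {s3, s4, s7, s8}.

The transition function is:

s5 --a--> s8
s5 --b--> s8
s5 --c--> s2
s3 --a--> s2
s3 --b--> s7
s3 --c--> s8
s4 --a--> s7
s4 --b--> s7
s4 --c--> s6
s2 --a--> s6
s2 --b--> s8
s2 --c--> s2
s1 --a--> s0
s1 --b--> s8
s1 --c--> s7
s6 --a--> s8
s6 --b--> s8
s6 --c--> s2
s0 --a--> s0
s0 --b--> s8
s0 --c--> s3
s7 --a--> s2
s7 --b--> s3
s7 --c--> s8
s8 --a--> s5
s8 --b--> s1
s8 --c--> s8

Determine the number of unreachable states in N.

1

BFS from s2 reaches {s0, s1, s2, s3, s5, s6, s7, s8}; the 1 state(s) s4 are never visited.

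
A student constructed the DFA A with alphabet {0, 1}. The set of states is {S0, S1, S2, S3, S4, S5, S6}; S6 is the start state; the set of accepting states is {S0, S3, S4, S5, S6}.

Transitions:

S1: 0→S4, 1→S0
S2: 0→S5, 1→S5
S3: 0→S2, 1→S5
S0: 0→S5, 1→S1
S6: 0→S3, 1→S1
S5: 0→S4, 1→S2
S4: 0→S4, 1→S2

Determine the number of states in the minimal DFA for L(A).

All states are reachable from the start state.
Start with accepting vs non-accepting: {S0,S3,S4,S5,S6} | {S1,S2}.
Split {S0,S3,S4,S5,S6} by δ(·,0) → {S0,S4,S5,S6} and {S3}.
Split {S0,S4,S5,S6} by δ(·,0) → {S0,S4,S5} and {S6}.
Stable partition: {S0,S4,S5} | {S1,S2} | {S3} | {S6} — 4 equivalence classes.

4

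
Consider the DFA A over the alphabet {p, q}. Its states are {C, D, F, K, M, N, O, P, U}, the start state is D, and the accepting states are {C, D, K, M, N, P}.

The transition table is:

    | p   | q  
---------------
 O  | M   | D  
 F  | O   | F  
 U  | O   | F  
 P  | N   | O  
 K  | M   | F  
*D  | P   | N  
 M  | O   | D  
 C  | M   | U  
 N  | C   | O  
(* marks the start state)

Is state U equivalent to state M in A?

No

Reachable states from the start: {C,D,F,M,N,O,P,U}. Unreachable: {K} — drop them.
Initial partition by acceptance: {C,D,M,N,P} | {F,O,U}.
Refine {C,D,M,N,P} on symbol p: members go to different blocks, giving {C,D,N,P} and {M}.
Split {C,D,N,P} by δ(·,p) → {D,N,P} and {C}.
Split {D,N,P} by δ(·,p) → {D,P} and {N}.
On input p, block {D,P} splits into {D} and {P}.
On input p, block {F,O,U} splits into {F,U} and {O}.
No further refinement is possible. Final partition (7 blocks): {D} | {F,U} | {M} | {C} | {N} | {P} | {O}.
U and M end up in different blocks, so they are distinguishable. For instance, the string 'ε' is accepted from only M.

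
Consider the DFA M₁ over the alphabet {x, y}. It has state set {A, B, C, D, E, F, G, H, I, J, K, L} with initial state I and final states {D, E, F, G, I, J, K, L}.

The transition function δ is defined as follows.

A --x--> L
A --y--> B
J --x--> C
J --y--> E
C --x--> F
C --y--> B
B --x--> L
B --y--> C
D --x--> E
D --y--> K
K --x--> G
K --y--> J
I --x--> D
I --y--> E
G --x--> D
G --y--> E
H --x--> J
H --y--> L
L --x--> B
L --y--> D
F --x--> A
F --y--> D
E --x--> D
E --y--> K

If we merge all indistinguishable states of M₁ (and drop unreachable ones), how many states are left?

First remove the unreachable states {H}; 11 states remain.
Initial partition by acceptance: {D,E,F,G,I,J,K,L} | {A,B,C}.
Refine {D,E,F,G,I,J,K,L} on symbol x: members go to different blocks, giving {D,E,G,I,K} and {F,J,L}.
Refine {D,E,G,I,K} on symbol y: members go to different blocks, giving {D,E,G,I} and {K}.
On input y, block {D,E,G,I} splits into {D,E} and {G,I}.
No further refinement is possible. Final partition (5 blocks): {D,E} | {A,B,C} | {F,J,L} | {K} | {G,I}.

5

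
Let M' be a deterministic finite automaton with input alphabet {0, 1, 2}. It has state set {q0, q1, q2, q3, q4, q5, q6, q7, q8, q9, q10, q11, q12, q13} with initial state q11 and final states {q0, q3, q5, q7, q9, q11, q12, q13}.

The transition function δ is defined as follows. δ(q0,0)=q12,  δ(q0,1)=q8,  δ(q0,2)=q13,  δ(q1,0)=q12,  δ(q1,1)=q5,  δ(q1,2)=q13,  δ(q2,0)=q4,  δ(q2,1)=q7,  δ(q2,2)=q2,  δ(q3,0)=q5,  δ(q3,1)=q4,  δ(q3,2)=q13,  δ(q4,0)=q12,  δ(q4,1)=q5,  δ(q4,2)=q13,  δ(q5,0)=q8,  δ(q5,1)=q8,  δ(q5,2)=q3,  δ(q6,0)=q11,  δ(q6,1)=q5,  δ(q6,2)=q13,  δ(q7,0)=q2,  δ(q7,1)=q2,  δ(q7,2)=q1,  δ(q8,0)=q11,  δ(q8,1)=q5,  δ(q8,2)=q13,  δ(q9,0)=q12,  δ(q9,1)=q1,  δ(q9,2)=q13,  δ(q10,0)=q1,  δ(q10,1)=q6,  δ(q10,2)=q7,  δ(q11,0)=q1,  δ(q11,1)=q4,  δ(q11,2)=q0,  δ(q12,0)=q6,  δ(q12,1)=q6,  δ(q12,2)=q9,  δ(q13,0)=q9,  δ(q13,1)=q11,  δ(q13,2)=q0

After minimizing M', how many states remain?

4

Reachable states from the start: {q0,q1,q3,q4,q5,q6,q8,q9,q11,q12,q13}. Unreachable: {q2,q7,q10} — drop them.
Start with accepting vs non-accepting: {q0,q3,q5,q9,q11,q12,q13} | {q1,q4,q6,q8}.
Split {q0,q3,q5,q9,q11,q12,q13} by δ(·,0) → {q0,q3,q9,q13} and {q5,q11,q12}.
Split {q0,q3,q9,q13} by δ(·,0) → {q0,q3,q9} and {q13}.
Stable partition: {q0,q3,q9} | {q1,q4,q6,q8} | {q5,q11,q12} | {q13} — 4 equivalence classes.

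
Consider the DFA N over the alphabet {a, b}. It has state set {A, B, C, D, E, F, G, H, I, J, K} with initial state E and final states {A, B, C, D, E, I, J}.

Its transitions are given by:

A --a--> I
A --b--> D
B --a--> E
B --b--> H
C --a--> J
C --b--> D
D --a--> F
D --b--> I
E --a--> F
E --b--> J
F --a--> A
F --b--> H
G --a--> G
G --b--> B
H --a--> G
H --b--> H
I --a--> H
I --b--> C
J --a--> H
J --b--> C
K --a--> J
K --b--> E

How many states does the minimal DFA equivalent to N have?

7

First remove the unreachable states {K}; 10 states remain.
Start with accepting vs non-accepting: {A,B,C,D,E,I,J} | {F,G,H}.
Split {A,B,C,D,E,I,J} by δ(·,a) → {D,E,I,J} and {A,B,C}.
Refine {D,E,I,J} on symbol b: members go to different blocks, giving {D,E} and {I,J}.
On input a, block {F,G,H} splits into {G,H} and {F}.
Split {G,H} by δ(·,b) → {G} and {H}.
Refine {A,B,C} on symbol a: members go to different blocks, giving {A,C} and {B}.
Stable partition: {D,E} | {G} | {A,C} | {I,J} | {F} | {H} | {B} — 7 equivalence classes.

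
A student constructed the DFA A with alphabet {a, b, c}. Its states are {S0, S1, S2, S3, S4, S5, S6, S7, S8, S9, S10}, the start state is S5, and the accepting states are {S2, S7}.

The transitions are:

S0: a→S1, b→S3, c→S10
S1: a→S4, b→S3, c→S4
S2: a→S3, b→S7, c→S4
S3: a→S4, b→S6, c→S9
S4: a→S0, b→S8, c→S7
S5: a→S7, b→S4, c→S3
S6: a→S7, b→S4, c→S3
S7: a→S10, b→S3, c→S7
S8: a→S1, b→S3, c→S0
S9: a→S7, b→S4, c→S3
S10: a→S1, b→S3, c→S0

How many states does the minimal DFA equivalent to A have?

6

Reachable states from the start: {S0,S1,S3,S4,S5,S6,S7,S8,S9,S10}. Unreachable: {S2} — drop them.
Start with accepting vs non-accepting: {S7} | {S0,S1,S3,S4,S5,S6,S8,S9,S10}.
Refine {S0,S1,S3,S4,S5,S6,S8,S9,S10} on symbol a: members go to different blocks, giving {S0,S1,S3,S4,S8,S10} and {S5,S6,S9}.
Split {S0,S1,S3,S4,S8,S10} by δ(·,b) → {S0,S1,S4,S8,S10} and {S3}.
Split {S0,S1,S4,S8,S10} by δ(·,b) → {S0,S1,S8,S10} and {S4}.
On input a, block {S0,S1,S8,S10} splits into {S0,S8,S10} and {S1}.
The partition is now stable with 6 blocks: {S7} | {S0,S8,S10} | {S5,S6,S9} | {S3} | {S4} | {S1}.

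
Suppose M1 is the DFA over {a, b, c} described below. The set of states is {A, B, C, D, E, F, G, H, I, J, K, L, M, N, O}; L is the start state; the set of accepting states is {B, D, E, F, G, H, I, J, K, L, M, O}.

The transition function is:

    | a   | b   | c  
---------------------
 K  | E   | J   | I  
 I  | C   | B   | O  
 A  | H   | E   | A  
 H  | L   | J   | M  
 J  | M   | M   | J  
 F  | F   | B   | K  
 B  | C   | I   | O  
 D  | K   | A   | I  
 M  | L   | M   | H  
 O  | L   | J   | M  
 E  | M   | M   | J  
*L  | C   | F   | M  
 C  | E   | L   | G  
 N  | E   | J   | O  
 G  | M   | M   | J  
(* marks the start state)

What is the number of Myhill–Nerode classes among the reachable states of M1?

Reachable states from the start: {B,C,E,F,G,H,I,J,K,L,M,O}. Unreachable: {A,D,N} — drop them.
Initial partition by acceptance: {B,E,F,G,H,I,J,K,L,M,O} | {C}.
Refine {B,E,F,G,H,I,J,K,L,M,O} on symbol a: members go to different blocks, giving {E,F,G,H,J,K,M,O} and {B,I,L}.
On input a, block {E,F,G,H,J,K,M,O} splits into {E,F,G,J,K} and {H,M,O}.
On input a, block {E,F,G,J,K} splits into {E,G,J} and {F,K}.
On input b, block {B,I,L} splits into {B,I} and {L}.
Split {H,M,O} by δ(·,b) → {H,O} and {M}.
Refine {F,K} on symbol a: members go to different blocks, giving {F} and {K}.
No further refinement is possible. Final partition (8 blocks): {E,G,J} | {C} | {B,I} | {H,O} | {F} | {L} | {M} | {K}.

8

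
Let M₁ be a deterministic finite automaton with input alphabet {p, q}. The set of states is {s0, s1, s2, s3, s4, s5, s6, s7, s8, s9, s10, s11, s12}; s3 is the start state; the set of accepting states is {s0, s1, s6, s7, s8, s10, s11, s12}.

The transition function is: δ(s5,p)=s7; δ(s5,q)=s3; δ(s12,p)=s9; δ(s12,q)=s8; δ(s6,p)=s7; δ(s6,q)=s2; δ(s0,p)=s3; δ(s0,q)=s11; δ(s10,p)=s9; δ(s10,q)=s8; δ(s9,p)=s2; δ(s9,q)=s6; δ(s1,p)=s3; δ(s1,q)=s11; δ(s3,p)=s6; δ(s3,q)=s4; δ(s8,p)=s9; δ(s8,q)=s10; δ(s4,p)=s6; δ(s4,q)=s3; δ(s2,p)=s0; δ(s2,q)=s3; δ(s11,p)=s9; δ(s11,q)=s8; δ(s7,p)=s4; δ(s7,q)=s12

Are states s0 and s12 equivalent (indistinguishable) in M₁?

States {s1,s5} cannot be reached from the start state, so discard them.
P0 = {s0,s6,s7,s8,s10,s11,s12} | {s2,s3,s4,s9}.
Split {s0,s6,s7,s8,s10,s11,s12} by δ(·,p) → {s0,s7,s8,s10,s11,s12} and {s6}.
Split {s2,s3,s4,s9} by δ(·,p) → {s3,s4} and {s2} and {s9}.
Refine {s0,s7,s8,s10,s11,s12} on symbol p: members go to different blocks, giving {s8,s10,s11,s12} and {s0,s7}.
The partition is now stable with 6 blocks: {s8,s10,s11,s12} | {s3,s4} | {s6} | {s2} | {s9} | {s0,s7}.
s0 and s12 end up in different blocks, so they are distinguishable. For instance, the string 'pp' is accepted from only s0.

No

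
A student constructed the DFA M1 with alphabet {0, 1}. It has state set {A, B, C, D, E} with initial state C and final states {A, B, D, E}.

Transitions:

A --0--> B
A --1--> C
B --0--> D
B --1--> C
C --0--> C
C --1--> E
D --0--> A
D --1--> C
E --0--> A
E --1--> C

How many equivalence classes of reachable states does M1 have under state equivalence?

All states are reachable from the start state.
Initial partition by acceptance: {A,B,D,E} | {C}.
Stable partition: {A,B,D,E} | {C} — 2 equivalence classes.

2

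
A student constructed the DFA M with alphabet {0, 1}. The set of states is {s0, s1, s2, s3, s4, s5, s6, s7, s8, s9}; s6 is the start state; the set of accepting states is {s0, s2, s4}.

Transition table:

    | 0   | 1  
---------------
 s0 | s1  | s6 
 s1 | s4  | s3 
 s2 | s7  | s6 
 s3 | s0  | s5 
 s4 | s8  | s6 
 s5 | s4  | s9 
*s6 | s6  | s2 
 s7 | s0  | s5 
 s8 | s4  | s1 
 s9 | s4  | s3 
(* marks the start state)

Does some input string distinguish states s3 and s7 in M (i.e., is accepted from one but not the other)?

No

Initial partition by acceptance: {s0,s2,s4} | {s1,s3,s5,s6,s7,s8,s9}.
On input 0, block {s1,s3,s5,s6,s7,s8,s9} splits into {s1,s3,s5,s7,s8,s9} and {s6}.
The partition is now stable with 3 blocks: {s0,s2,s4} | {s1,s3,s5,s7,s8,s9} | {s6}.
s3 and s7 lie in the same block of the stable partition, so they are equivalent — no string distinguishes them.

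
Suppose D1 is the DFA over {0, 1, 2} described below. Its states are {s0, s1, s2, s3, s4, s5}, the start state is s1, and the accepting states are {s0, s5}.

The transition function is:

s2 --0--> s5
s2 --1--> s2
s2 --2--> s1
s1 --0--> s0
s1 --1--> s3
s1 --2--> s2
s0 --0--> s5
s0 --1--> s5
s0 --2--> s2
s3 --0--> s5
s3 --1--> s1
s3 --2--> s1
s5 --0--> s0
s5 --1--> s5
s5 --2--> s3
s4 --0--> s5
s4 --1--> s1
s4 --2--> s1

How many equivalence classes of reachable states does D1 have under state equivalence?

First remove the unreachable states {s4}; 5 states remain.
P0 = {s0,s5} | {s1,s2,s3}.
No further refinement is possible. Final partition (2 blocks): {s0,s5} | {s1,s2,s3}.

2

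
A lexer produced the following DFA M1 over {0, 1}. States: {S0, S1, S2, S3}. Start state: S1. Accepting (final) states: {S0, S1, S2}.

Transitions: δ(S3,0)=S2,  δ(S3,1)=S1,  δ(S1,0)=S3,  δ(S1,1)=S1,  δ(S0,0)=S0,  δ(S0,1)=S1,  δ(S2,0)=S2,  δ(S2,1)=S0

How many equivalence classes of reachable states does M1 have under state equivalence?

4

P0 = {S0,S1,S2} | {S3}.
On input 0, block {S0,S1,S2} splits into {S0,S2} and {S1}.
On input 1, block {S0,S2} splits into {S0} and {S2}.
Stable partition: {S0} | {S3} | {S1} | {S2} — 4 equivalence classes.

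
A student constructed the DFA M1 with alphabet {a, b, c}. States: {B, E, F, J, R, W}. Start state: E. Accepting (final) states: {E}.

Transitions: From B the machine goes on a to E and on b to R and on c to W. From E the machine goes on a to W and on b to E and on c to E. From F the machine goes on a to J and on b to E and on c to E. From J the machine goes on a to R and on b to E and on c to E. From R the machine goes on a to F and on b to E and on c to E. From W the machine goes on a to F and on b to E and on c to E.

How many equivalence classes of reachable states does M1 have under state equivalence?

States {B} cannot be reached from the start state, so discard them.
Initial partition by acceptance: {E} | {F,J,R,W}.
Stable partition: {E} | {F,J,R,W} — 2 equivalence classes.

2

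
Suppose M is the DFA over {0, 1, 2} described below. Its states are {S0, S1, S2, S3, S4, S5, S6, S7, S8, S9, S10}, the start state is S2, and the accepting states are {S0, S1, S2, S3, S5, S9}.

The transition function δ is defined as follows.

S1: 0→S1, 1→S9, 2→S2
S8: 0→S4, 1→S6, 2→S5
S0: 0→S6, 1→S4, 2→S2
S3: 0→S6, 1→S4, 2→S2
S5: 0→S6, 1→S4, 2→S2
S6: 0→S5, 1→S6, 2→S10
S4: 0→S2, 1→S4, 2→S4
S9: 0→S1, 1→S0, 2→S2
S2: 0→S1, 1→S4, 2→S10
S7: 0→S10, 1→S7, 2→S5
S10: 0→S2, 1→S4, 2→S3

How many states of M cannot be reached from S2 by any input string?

2

BFS from S2 reaches {S0, S1, S2, S3, S4, S5, S6, S9, S10}; the 2 state(s) S7, S8 are never visited.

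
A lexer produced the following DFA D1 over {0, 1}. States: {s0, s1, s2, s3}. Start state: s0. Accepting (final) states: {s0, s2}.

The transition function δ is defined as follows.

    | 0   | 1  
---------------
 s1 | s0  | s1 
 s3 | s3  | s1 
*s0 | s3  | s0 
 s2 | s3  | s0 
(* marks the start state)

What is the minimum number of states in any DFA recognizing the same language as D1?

3

Reachable states from the start: {s0,s1,s3}. Unreachable: {s2} — drop them.
Start with accepting vs non-accepting: {s0} | {s1,s3}.
On input 0, block {s1,s3} splits into {s1} and {s3}.
Stable partition: {s0} | {s1} | {s3} — 3 equivalence classes.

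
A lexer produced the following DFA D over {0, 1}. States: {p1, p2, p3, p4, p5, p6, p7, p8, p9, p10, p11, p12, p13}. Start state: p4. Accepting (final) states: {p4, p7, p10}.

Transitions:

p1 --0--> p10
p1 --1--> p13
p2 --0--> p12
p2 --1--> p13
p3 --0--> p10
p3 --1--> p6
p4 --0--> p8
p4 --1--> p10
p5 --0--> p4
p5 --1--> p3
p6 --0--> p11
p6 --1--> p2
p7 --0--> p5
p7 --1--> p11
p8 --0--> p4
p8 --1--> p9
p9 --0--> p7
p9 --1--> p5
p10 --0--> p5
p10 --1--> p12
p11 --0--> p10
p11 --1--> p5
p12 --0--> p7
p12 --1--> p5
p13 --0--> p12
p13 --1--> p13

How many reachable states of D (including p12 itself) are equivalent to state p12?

First remove the unreachable states {p1}; 12 states remain.
P0 = {p4,p7,p10} | {p2,p3,p5,p6,p8,p9,p11,p12,p13}.
Split {p4,p7,p10} by δ(·,1) → {p7,p10} and {p4}.
Split {p2,p3,p5,p6,p8,p9,p11,p12,p13} by δ(·,0) → {p3,p9,p11,p12} and {p2,p6,p13} and {p5,p8}.
On input 1, block {p3,p9,p11,p12} splits into {p9,p11,p12} and {p3}.
Split {p5,p8} by δ(·,1) → {p5} and {p8}.
The partition is now stable with 7 blocks: {p7,p10} | {p9,p11,p12} | {p4} | {p2,p6,p13} | {p5} | {p3} | {p8}.
State p12 belongs to the block {p9,p11,p12}, which has 3 states.

3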